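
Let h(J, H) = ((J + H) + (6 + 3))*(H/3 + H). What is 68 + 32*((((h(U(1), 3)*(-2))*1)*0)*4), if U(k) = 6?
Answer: 68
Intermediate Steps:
h(J, H) = 4*H*(9 + H + J)/3 (h(J, H) = ((H + J) + 9)*(H*(1/3) + H) = (9 + H + J)*(H/3 + H) = (9 + H + J)*(4*H/3) = 4*H*(9 + H + J)/3)
68 + 32*((((h(U(1), 3)*(-2))*1)*0)*4) = 68 + 32*((((((4/3)*3*(9 + 3 + 6))*(-2))*1)*0)*4) = 68 + 32*((((((4/3)*3*18)*(-2))*1)*0)*4) = 68 + 32*((((72*(-2))*1)*0)*4) = 68 + 32*((-144*1*0)*4) = 68 + 32*(-144*0*4) = 68 + 32*(0*4) = 68 + 32*0 = 68 + 0 = 68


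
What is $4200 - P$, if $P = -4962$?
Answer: $9162$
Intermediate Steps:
$4200 - P = 4200 - -4962 = 4200 + 4962 = 9162$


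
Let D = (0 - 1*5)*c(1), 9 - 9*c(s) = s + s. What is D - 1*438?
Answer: -3977/9 ≈ -441.89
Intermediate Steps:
c(s) = 1 - 2*s/9 (c(s) = 1 - (s + s)/9 = 1 - 2*s/9)
D = -35/9 (D = (0 - 1*5)*(1 - 2/9*1) = (0 - 5)*(1 - 2/9) = -5*7/9 = -35/9 ≈ -3.8889)
D - 1*438 = -35/9 - 1*438 = -35/9 - 438 = -3977/9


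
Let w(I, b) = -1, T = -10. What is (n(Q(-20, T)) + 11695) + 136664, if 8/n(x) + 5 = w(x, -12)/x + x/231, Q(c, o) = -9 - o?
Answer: 205475367/1385 ≈ 1.4836e+5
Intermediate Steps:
n(x) = 8/(-5 - 1/x + x/231) (n(x) = 8/(-5 + (-1/x + x/231)) = 8/(-5 - 1/x + x/231))
(n(Q(-20, T)) + 11695) + 136664 = (1848*(-9 - 1*(-10))/(-231 + (-9 - 1*(-10))**2 - 1155*(-9 - 1*(-10))) + 11695) + 136664 = (1848*(-9 + 10)/(-231 + (-9 + 10)**2 - 1155*(-9 + 10)) + 11695) + 136664 = (1848*1/(-231 + 1**2 - 1155*1) + 11695) + 136664 = (1848*1/(-231 + 1 - 1155) + 11695) + 136664 = (1848*1/(-1385) + 11695) + 136664 = (1848*1*(-1/1385) + 11695) + 136664 = (-1848/1385 + 11695) + 136664 = 16195727/1385 + 136664 = 205475367/1385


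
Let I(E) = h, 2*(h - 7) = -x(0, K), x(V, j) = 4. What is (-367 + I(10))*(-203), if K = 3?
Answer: 73486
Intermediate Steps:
h = 5 (h = 7 + (-1*4)/2 = 7 + (½)*(-4) = 7 - 2 = 5)
I(E) = 5
(-367 + I(10))*(-203) = (-367 + 5)*(-203) = -362*(-203) = 73486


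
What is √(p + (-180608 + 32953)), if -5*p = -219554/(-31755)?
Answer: I*√148893746978829/31755 ≈ 384.26*I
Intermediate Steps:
p = -219554/158775 (p = -(-219554)/(5*(-31755)) = -(-219554)*(-1)/(5*31755) = -⅕*219554/31755 = -219554/158775 ≈ -1.3828)
√(p + (-180608 + 32953)) = √(-219554/158775 + (-180608 + 32953)) = √(-219554/158775 - 147655) = √(-23444142179/158775) = I*√148893746978829/31755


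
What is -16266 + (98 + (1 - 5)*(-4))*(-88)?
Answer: -26298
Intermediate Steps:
-16266 + (98 + (1 - 5)*(-4))*(-88) = -16266 + (98 - 4*(-4))*(-88) = -16266 + (98 + 16)*(-88) = -16266 + 114*(-88) = -16266 - 10032 = -26298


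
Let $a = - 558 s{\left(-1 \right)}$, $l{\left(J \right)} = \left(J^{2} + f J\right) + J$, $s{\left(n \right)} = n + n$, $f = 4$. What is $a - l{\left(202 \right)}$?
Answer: $-40698$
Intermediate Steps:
$s{\left(n \right)} = 2 n$
$l{\left(J \right)} = J^{2} + 5 J$ ($l{\left(J \right)} = \left(J^{2} + 4 J\right) + J = J^{2} + 5 J$)
$a = 1116$ ($a = - 558 \cdot 2 \left(-1\right) = \left(-558\right) \left(-2\right) = 1116$)
$a - l{\left(202 \right)} = 1116 - 202 \left(5 + 202\right) = 1116 - 202 \cdot 207 = 1116 - 41814 = -40698$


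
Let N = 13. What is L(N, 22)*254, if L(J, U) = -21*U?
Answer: -117348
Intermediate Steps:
L(N, 22)*254 = -21*22*254 = -462*254 = -117348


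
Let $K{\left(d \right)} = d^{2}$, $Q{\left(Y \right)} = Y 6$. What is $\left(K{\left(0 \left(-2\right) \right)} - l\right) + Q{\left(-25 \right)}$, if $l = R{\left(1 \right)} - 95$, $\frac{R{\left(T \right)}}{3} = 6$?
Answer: $-73$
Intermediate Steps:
$R{\left(T \right)} = 18$ ($R{\left(T \right)} = 3 \cdot 6 = 18$)
$l = -77$ ($l = 18 - 95 = -77$)
$Q{\left(Y \right)} = 6 Y$
$\left(K{\left(0 \left(-2\right) \right)} - l\right) + Q{\left(-25 \right)} = \left(\left(0 \left(-2\right)\right)^{2} - -77\right) + 6 \left(-25\right) = \left(0^{2} + 77\right) - 150 = \left(0 + 77\right) - 150 = 77 - 150 = -73$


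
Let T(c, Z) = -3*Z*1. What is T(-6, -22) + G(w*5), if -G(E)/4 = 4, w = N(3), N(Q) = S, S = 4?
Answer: 50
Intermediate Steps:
N(Q) = 4
w = 4
T(c, Z) = -3*Z
G(E) = -16 (G(E) = -4*4 = -16)
T(-6, -22) + G(w*5) = -3*(-22) - 16 = 66 - 16 = 50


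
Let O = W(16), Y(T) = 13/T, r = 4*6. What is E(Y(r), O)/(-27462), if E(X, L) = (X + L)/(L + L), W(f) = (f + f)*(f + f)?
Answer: -24589/1349812224 ≈ -1.8217e-5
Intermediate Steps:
r = 24
W(f) = 4*f² (W(f) = (2*f)*(2*f) = 4*f²)
O = 1024 (O = 4*16² = 4*256 = 1024)
E(X, L) = (L + X)/(2*L) (E(X, L) = (L + X)/((2*L)) = (L + X)*(1/(2*L)) = (L + X)/(2*L))
E(Y(r), O)/(-27462) = ((½)*(1024 + 13/24)/1024)/(-27462) = ((½)*(1/1024)*(1024 + 13*(1/24)))*(-1/27462) = ((½)*(1/1024)*(1024 + 13/24))*(-1/27462) = ((½)*(1/1024)*(24589/24))*(-1/27462) = (24589/49152)*(-1/27462) = -24589/1349812224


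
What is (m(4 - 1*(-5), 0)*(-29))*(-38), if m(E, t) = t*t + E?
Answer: 9918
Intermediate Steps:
m(E, t) = E + t² (m(E, t) = t² + E = E + t²)
(m(4 - 1*(-5), 0)*(-29))*(-38) = (((4 - 1*(-5)) + 0²)*(-29))*(-38) = (((4 + 5) + 0)*(-29))*(-38) = ((9 + 0)*(-29))*(-38) = (9*(-29))*(-38) = -261*(-38) = 9918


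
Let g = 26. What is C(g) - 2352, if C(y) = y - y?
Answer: -2352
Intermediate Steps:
C(y) = 0
C(g) - 2352 = 0 - 2352 = -2352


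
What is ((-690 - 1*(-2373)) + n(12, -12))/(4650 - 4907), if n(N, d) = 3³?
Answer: -1710/257 ≈ -6.6537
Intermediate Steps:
n(N, d) = 27
((-690 - 1*(-2373)) + n(12, -12))/(4650 - 4907) = ((-690 - 1*(-2373)) + 27)/(4650 - 4907) = ((-690 + 2373) + 27)/(-257) = (1683 + 27)*(-1/257) = 1710*(-1/257) = -1710/257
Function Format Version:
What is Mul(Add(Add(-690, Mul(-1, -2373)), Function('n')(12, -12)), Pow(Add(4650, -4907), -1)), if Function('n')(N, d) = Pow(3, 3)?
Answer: Rational(-1710, 257) ≈ -6.6537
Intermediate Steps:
Function('n')(N, d) = 27
Mul(Add(Add(-690, Mul(-1, -2373)), Function('n')(12, -12)), Pow(Add(4650, -4907), -1)) = Mul(Add(Add(-690, Mul(-1, -2373)), 27), Pow(Add(4650, -4907), -1)) = Mul(Add(Add(-690, 2373), 27), Pow(-257, -1)) = Mul(Add(1683, 27), Rational(-1, 257)) = Mul(1710, Rational(-1, 257)) = Rational(-1710, 257)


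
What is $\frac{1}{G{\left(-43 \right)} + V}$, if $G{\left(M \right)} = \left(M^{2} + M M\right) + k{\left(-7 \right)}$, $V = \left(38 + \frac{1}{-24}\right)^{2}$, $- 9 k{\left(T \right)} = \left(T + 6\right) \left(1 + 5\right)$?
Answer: $\frac{576}{2960353} \approx 0.00019457$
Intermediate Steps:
$k{\left(T \right)} = -4 - \frac{2 T}{3}$ ($k{\left(T \right)} = - \frac{\left(T + 6\right) \left(1 + 5\right)}{9} = - \frac{\left(6 + T\right) 6}{9} = - \frac{36 + 6 T}{9} = -4 - \frac{2 T}{3}$)
$V = \frac{829921}{576}$ ($V = \left(38 - \frac{1}{24}\right)^{2} = \left(\frac{911}{24}\right)^{2} = \frac{829921}{576} \approx 1440.8$)
$G{\left(M \right)} = \frac{2}{3} + 2 M^{2}$ ($G{\left(M \right)} = \left(M^{2} + M M\right) - - \frac{2}{3} = \left(M^{2} + M^{2}\right) + \left(-4 + \frac{14}{3}\right) = 2 M^{2} + \frac{2}{3} = \frac{2}{3} + 2 M^{2}$)
$\frac{1}{G{\left(-43 \right)} + V} = \frac{1}{\left(\frac{2}{3} + 2 \left(-43\right)^{2}\right) + \frac{829921}{576}} = \frac{1}{\left(\frac{2}{3} + 2 \cdot 1849\right) + \frac{829921}{576}} = \frac{1}{\left(\frac{2}{3} + 3698\right) + \frac{829921}{576}} = \frac{1}{\frac{11096}{3} + \frac{829921}{576}} = \frac{1}{\frac{2960353}{576}} = \frac{576}{2960353}$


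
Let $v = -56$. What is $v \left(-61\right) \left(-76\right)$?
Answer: $-259616$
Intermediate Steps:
$v \left(-61\right) \left(-76\right) = \left(-56\right) \left(-61\right) \left(-76\right) = 3416 \left(-76\right) = -259616$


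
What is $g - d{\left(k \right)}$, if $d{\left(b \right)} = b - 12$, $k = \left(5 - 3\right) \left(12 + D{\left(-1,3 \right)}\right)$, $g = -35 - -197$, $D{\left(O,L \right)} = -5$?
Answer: $160$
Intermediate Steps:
$g = 162$ ($g = -35 + 197 = 162$)
$k = 14$ ($k = \left(5 - 3\right) \left(12 - 5\right) = 2 \cdot 7 = 14$)
$d{\left(b \right)} = -12 + b$ ($d{\left(b \right)} = b - 12 = -12 + b$)
$g - d{\left(k \right)} = 162 - \left(-12 + 14\right) = 162 - 2 = 160$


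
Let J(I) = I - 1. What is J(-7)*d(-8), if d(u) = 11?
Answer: -88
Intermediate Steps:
J(I) = -1 + I
J(-7)*d(-8) = (-1 - 7)*11 = -8*11 = -88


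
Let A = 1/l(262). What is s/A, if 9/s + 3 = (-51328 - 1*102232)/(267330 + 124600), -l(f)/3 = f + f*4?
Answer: 25204662/2417 ≈ 10428.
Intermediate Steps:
l(f) = -15*f (l(f) = -3*(f + f*4) = -3*(f + 4*f) = -15*f)
s = -32067/12085 (s = 9/(-3 + (-51328 - 1*102232)/(267330 + 124600)) = 9/(-3 + (-51328 - 102232)/391930) = 9/(-3 - 153560*1/391930) = 9/(-3 - 1396/3563) = 9/(-12085/3563) = 9*(-3563/12085) = -32067/12085 ≈ -2.6535)
A = -1/3930 (A = 1/(-15*262) = 1/(-3930) = -1/3930 ≈ -0.00025445)
s/A = -32067/(12085*(-1/3930)) = -32067/12085*(-3930) = 25204662/2417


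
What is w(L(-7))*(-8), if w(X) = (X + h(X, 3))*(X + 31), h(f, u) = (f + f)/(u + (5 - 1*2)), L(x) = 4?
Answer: -4480/3 ≈ -1493.3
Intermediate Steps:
h(f, u) = 2*f/(3 + u) (h(f, u) = (2*f)/(u + (5 - 2)) = (2*f)/(u + 3) = (2*f)/(3 + u) = 2*f/(3 + u))
w(X) = 4*X*(31 + X)/3 (w(X) = (X + 2*X/(3 + 3))*(X + 31) = (X + 2*X/6)*(31 + X) = (X + 2*X*(1/6))*(31 + X) = (X + X/3)*(31 + X) = (4*X/3)*(31 + X) = 4*X*(31 + X)/3)
w(L(-7))*(-8) = ((4/3)*4*(31 + 4))*(-8) = ((4/3)*4*35)*(-8) = (560/3)*(-8) = -4480/3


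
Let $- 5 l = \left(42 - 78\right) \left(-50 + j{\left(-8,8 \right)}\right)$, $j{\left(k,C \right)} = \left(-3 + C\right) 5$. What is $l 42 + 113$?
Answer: $-7447$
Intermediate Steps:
$j{\left(k,C \right)} = -15 + 5 C$
$l = -180$ ($l = - \frac{\left(42 - 78\right) \left(-50 + \left(-15 + 5 \cdot 8\right)\right)}{5} = - \frac{\left(-36\right) \left(-50 + \left(-15 + 40\right)\right)}{5} = - \frac{\left(-36\right) \left(-50 + 25\right)}{5} = - \frac{\left(-36\right) \left(-25\right)}{5} = \left(- \frac{1}{5}\right) 900 = -180$)
$l 42 + 113 = \left(-180\right) 42 + 113 = -7560 + 113 = -7447$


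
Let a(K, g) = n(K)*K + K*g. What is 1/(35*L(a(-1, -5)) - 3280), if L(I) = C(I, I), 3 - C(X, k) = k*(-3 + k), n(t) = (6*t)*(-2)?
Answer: -1/5625 ≈ -0.00017778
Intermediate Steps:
n(t) = -12*t
C(X, k) = 3 - k*(-3 + k)
a(K, g) = -12*K² + K*g (a(K, g) = (-12*K)*K + K*g = -12*K² + K*g)
L(I) = 3 - I² + 3*I
1/(35*L(a(-1, -5)) - 3280) = 1/(35*(3 - (-(-5 - 12*(-1)))² + 3*(-(-5 - 12*(-1)))) - 3280) = 1/(35*(3 - (-(-5 + 12))² + 3*(-(-5 + 12))) - 3280) = 1/(35*(3 - (-1*7)² + 3*(-1*7)) - 3280) = 1/(35*(3 - 1*(-7)² + 3*(-7)) - 3280) = 1/(35*(3 - 1*49 - 21) - 3280) = 1/(35*(3 - 49 - 21) - 3280) = 1/(35*(-67) - 3280) = 1/(-2345 - 3280) = 1/(-5625) = -1/5625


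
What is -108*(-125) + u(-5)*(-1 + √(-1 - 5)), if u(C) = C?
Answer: 13505 - 5*I*√6 ≈ 13505.0 - 12.247*I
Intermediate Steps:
-108*(-125) + u(-5)*(-1 + √(-1 - 5)) = -108*(-125) - 5*(-1 + √(-1 - 5)) = 13500 - 5*(-1 + √(-6)) = 13500 - 5*(-1 + I*√6) = 13500 + (5 - 5*I*√6) = 13505 - 5*I*√6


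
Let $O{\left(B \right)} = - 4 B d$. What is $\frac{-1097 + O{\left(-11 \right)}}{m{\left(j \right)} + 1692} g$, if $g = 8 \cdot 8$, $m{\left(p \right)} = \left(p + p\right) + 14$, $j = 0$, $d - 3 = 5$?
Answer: $- \frac{23840}{853} \approx -27.948$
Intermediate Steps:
$d = 8$ ($d = 3 + 5 = 8$)
$O{\left(B \right)} = - 32 B$ ($O{\left(B \right)} = - 4 B 8 = - 32 B$)
$m{\left(p \right)} = 14 + 2 p$ ($m{\left(p \right)} = 2 p + 14 = 14 + 2 p$)
$g = 64$
$\frac{-1097 + O{\left(-11 \right)}}{m{\left(j \right)} + 1692} g = \frac{-1097 - -352}{\left(14 + 2 \cdot 0\right) + 1692} \cdot 64 = \frac{-1097 + 352}{\left(14 + 0\right) + 1692} \cdot 64 = - \frac{745}{14 + 1692} \cdot 64 = - \frac{745}{1706} \cdot 64 = \left(-745\right) \frac{1}{1706} \cdot 64 = \left(- \frac{745}{1706}\right) 64 = - \frac{23840}{853}$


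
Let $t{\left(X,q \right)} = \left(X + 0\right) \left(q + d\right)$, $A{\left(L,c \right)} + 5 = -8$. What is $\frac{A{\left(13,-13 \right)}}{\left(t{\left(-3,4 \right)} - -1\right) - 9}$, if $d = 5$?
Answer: $\frac{13}{35} \approx 0.37143$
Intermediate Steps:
$A{\left(L,c \right)} = -13$ ($A{\left(L,c \right)} = -5 - 8 = -13$)
$t{\left(X,q \right)} = X \left(5 + q\right)$ ($t{\left(X,q \right)} = \left(X + 0\right) \left(q + 5\right) = X \left(5 + q\right)$)
$\frac{A{\left(13,-13 \right)}}{\left(t{\left(-3,4 \right)} - -1\right) - 9} = \frac{1}{\left(- 3 \left(5 + 4\right) - -1\right) - 9} \left(-13\right) = \frac{1}{\left(\left(-3\right) 9 + 1\right) - 9} \left(-13\right) = \frac{1}{\left(-27 + 1\right) - 9} \left(-13\right) = \frac{1}{-26 - 9} \left(-13\right) = \frac{1}{-35} \left(-13\right) = \left(- \frac{1}{35}\right) \left(-13\right) = \frac{13}{35}$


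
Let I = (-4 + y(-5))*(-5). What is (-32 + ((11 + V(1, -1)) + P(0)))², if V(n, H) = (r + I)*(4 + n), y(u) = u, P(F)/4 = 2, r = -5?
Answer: 34969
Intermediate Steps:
P(F) = 8 (P(F) = 4*2 = 8)
I = 45 (I = (-4 - 5)*(-5) = -9*(-5) = 45)
V(n, H) = 160 + 40*n (V(n, H) = (-5 + 45)*(4 + n) = 40*(4 + n) = 160 + 40*n)
(-32 + ((11 + V(1, -1)) + P(0)))² = (-32 + ((11 + (160 + 40*1)) + 8))² = (-32 + ((11 + (160 + 40)) + 8))² = (-32 + ((11 + 200) + 8))² = (-32 + (211 + 8))² = (-32 + 219)² = 187² = 34969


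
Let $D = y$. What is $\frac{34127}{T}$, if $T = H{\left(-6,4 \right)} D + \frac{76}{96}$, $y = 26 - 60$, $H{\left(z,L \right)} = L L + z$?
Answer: $- \frac{819048}{8141} \approx -100.61$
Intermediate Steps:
$H{\left(z,L \right)} = z + L^{2}$ ($H{\left(z,L \right)} = L^{2} + z = z + L^{2}$)
$y = -34$ ($y = 26 - 60 = -34$)
$D = -34$
$T = - \frac{8141}{24}$ ($T = \left(-6 + 4^{2}\right) \left(-34\right) + \frac{76}{96} = \left(-6 + 16\right) \left(-34\right) + 76 \cdot \frac{1}{96} = 10 \left(-34\right) + \frac{19}{24} = -340 + \frac{19}{24} = - \frac{8141}{24} \approx -339.21$)
$\frac{34127}{T} = \frac{34127}{- \frac{8141}{24}} = 34127 \left(- \frac{24}{8141}\right) = - \frac{819048}{8141}$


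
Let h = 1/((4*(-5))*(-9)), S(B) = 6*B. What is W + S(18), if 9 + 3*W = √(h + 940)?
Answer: 105 + √846005/90 ≈ 115.22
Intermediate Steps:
h = 1/180 (h = 1/(-20*(-9)) = 1/180 ≈ 0.0055556)
W = -3 + √846005/90 (W = -3 + √(1/180 + 940)/3 = -3 + √(169201/180)/3 = -3 + (√846005/30)/3 = -3 + √846005/90 ≈ 7.2198)
W + S(18) = (-3 + √846005/90) + 6*18 = (-3 + √846005/90) + 108 = 105 + √846005/90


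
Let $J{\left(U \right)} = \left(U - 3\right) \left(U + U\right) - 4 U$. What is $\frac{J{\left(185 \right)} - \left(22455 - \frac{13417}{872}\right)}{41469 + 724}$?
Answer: $\frac{38507857}{36792296} \approx 1.0466$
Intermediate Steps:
$J{\left(U \right)} = - 4 U + 2 U \left(-3 + U\right)$ ($J{\left(U \right)} = \left(-3 + U\right) 2 U - 4 U = 2 U \left(-3 + U\right) - 4 U = - 4 U + 2 U \left(-3 + U\right)$)
$\frac{J{\left(185 \right)} - \left(22455 - \frac{13417}{872}\right)}{41469 + 724} = \frac{2 \cdot 185 \left(-5 + 185\right) - \left(22455 - \frac{13417}{872}\right)}{41469 + 724} = \frac{2 \cdot 185 \cdot 180 - \frac{19567343}{872}}{42193} = \left(66600 + \left(\left(\frac{13417}{872} - 8773\right) - 13682\right)\right) \frac{1}{42193} = \left(66600 - \frac{19567343}{872}\right) \frac{1}{42193} = \frac{38507857}{872} \cdot \frac{1}{42193} = \frac{38507857}{36792296}$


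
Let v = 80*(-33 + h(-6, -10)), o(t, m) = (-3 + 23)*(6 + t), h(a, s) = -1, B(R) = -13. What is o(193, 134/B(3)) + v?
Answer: 1260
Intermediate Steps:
o(t, m) = 120 + 20*t (o(t, m) = 20*(6 + t) = 120 + 20*t)
v = -2720 (v = 80*(-33 - 1) = 80*(-34) = -2720)
o(193, 134/B(3)) + v = (120 + 20*193) - 2720 = (120 + 3860) - 2720 = 3980 - 2720 = 1260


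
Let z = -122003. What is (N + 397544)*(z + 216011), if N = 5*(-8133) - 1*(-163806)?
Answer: 48948555480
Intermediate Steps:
N = 123141 (N = -40665 + 163806 = 123141)
(N + 397544)*(z + 216011) = (123141 + 397544)*(-122003 + 216011) = 520685*94008 = 48948555480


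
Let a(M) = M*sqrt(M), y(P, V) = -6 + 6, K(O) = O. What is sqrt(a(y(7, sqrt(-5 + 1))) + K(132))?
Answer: 2*sqrt(33) ≈ 11.489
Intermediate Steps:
y(P, V) = 0
a(M) = M**(3/2)
sqrt(a(y(7, sqrt(-5 + 1))) + K(132)) = sqrt(0**(3/2) + 132) = sqrt(0 + 132) = sqrt(132) = 2*sqrt(33)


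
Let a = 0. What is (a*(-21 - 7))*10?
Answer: 0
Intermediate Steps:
(a*(-21 - 7))*10 = (0*(-21 - 7))*10 = (0*(-28))*10 = 0*10 = 0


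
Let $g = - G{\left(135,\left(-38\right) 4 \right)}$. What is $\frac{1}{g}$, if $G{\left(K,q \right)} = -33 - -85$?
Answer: $- \frac{1}{52} \approx -0.019231$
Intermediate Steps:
$G{\left(K,q \right)} = 52$ ($G{\left(K,q \right)} = -33 + 85 = 52$)
$g = -52$ ($g = \left(-1\right) 52 = -52$)
$\frac{1}{g} = \frac{1}{-52} = - \frac{1}{52}$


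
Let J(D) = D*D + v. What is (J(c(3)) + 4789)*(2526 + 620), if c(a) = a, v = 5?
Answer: 15110238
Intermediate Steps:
J(D) = 5 + D² (J(D) = D*D + 5 = D² + 5 = 5 + D²)
(J(c(3)) + 4789)*(2526 + 620) = ((5 + 3²) + 4789)*(2526 + 620) = ((5 + 9) + 4789)*3146 = (14 + 4789)*3146 = 4803*3146 = 15110238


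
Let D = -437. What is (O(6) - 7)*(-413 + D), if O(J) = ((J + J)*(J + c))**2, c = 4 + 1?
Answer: -14804450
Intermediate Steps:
c = 5
O(J) = 4*J**2*(5 + J)**2 (O(J) = ((J + J)*(J + 5))**2 = ((2*J)*(5 + J))**2 = (2*J*(5 + J))**2 = 4*J**2*(5 + J)**2)
(O(6) - 7)*(-413 + D) = (4*6**2*(5 + 6)**2 - 7)*(-413 - 437) = (4*36*11**2 - 7)*(-850) = (4*36*121 - 7)*(-850) = (17424 - 7)*(-850) = 17417*(-850) = -14804450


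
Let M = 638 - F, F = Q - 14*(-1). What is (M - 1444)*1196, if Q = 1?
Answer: -981916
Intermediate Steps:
F = 15 (F = 1 - 14*(-1) = 1 + 14 = 15)
M = 623 (M = 638 - 1*15 = 638 - 15 = 623)
(M - 1444)*1196 = (623 - 1444)*1196 = -821*1196 = -981916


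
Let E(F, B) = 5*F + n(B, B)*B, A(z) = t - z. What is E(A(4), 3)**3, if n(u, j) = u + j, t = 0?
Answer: -8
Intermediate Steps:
n(u, j) = j + u
A(z) = -z (A(z) = 0 - z = -z)
E(F, B) = 2*B**2 + 5*F (E(F, B) = 5*F + (B + B)*B = 5*F + (2*B)*B = 5*F + 2*B**2 = 2*B**2 + 5*F)
E(A(4), 3)**3 = (2*3**2 + 5*(-1*4))**3 = (2*9 + 5*(-4))**3 = (18 - 20)**3 = (-2)**3 = -8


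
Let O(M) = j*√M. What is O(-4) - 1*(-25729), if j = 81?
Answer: 25729 + 162*I ≈ 25729.0 + 162.0*I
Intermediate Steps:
O(M) = 81*√M
O(-4) - 1*(-25729) = 81*√(-4) - 1*(-25729) = 81*(2*I) + 25729 = 162*I + 25729 = 25729 + 162*I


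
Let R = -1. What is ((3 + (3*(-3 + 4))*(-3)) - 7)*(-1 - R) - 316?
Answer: -316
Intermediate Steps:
((3 + (3*(-3 + 4))*(-3)) - 7)*(-1 - R) - 316 = ((3 + (3*(-3 + 4))*(-3)) - 7)*(-1 - 1*(-1)) - 316 = ((3 + (3*1)*(-3)) - 7)*(-1 + 1) - 316 = ((3 + 3*(-3)) - 7)*0 - 316 = ((3 - 9) - 7)*0 - 316 = (-6 - 7)*0 - 316 = -13*0 - 316 = 0 - 316 = -316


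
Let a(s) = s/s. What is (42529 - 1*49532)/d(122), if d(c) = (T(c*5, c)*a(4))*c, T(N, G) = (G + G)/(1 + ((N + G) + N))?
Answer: -9405029/29768 ≈ -315.94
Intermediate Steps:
a(s) = 1
T(N, G) = 2*G/(1 + G + 2*N) (T(N, G) = (2*G)/(1 + ((G + N) + N)) = (2*G)/(1 + (G + 2*N)) = (2*G)/(1 + G + 2*N) = 2*G/(1 + G + 2*N))
d(c) = 2*c²/(1 + 11*c) (d(c) = ((2*c/(1 + c + 2*(c*5)))*1)*c = ((2*c/(1 + c + 2*(5*c)))*1)*c = ((2*c/(1 + c + 10*c))*1)*c = ((2*c/(1 + 11*c))*1)*c = (2*c/(1 + 11*c))*c = 2*c²/(1 + 11*c))
(42529 - 1*49532)/d(122) = (42529 - 1*49532)/((2*122²/(1 + 11*122))) = (42529 - 49532)/((2*14884/(1 + 1342))) = -7003/(2*14884/1343) = -7003/(2*14884*(1/1343)) = -7003/29768/1343 = -7003*1343/29768 = -9405029/29768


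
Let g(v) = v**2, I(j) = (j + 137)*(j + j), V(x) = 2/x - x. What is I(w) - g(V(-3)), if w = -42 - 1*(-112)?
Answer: 260771/9 ≈ 28975.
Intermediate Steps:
w = 70 (w = -42 + 112 = 70)
V(x) = -x + 2/x
I(j) = 2*j*(137 + j) (I(j) = (137 + j)*(2*j) = 2*j*(137 + j))
I(w) - g(V(-3)) = 2*70*(137 + 70) - (-1*(-3) + 2/(-3))**2 = 2*70*207 - (3 + 2*(-1/3))**2 = 28980 - (3 - 2/3)**2 = 28980 - (7/3)**2 = 28980 - 1*49/9 = 28980 - 49/9 = 260771/9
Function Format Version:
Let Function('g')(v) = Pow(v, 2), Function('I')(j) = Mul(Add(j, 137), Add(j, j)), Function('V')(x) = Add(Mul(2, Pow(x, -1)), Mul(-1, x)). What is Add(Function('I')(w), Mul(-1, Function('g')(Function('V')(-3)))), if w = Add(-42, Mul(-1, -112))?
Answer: Rational(260771, 9) ≈ 28975.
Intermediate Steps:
w = 70 (w = Add(-42, 112) = 70)
Function('V')(x) = Add(Mul(-1, x), Mul(2, Pow(x, -1)))
Function('I')(j) = Mul(2, j, Add(137, j)) (Function('I')(j) = Mul(Add(137, j), Mul(2, j)) = Mul(2, j, Add(137, j)))
Add(Function('I')(w), Mul(-1, Function('g')(Function('V')(-3)))) = Add(Mul(2, 70, Add(137, 70)), Mul(-1, Pow(Add(Mul(-1, -3), Mul(2, Pow(-3, -1))), 2))) = Add(Mul(2, 70, 207), Mul(-1, Pow(Add(3, Mul(2, Rational(-1, 3))), 2))) = Add(28980, Mul(-1, Pow(Add(3, Rational(-2, 3)), 2))) = Add(28980, Mul(-1, Pow(Rational(7, 3), 2))) = Add(28980, Mul(-1, Rational(49, 9))) = Add(28980, Rational(-49, 9)) = Rational(260771, 9)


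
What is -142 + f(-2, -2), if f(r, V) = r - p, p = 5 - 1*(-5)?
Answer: -154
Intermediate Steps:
p = 10 (p = 5 + 5 = 10)
f(r, V) = -10 + r (f(r, V) = r - 1*10 = r - 10 = -10 + r)
-142 + f(-2, -2) = -142 + (-10 - 2) = -142 - 12 = -154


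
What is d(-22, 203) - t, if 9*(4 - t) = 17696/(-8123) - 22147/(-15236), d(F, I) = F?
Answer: -29050030727/1113858252 ≈ -26.081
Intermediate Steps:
t = 4545149183/1113858252 (t = 4 - (17696/(-8123) - 22147/(-15236))/9 = 4 - (17696*(-1/8123) - 22147*(-1/15236))/9 = 4 - (-17696/8123 + 22147/15236)/9 = 4 - ⅑*(-89716175/123762028) = 4 + 89716175/1113858252 = 4545149183/1113858252 ≈ 4.0805)
d(-22, 203) - t = -22 - 1*4545149183/1113858252 = -22 - 4545149183/1113858252 = -29050030727/1113858252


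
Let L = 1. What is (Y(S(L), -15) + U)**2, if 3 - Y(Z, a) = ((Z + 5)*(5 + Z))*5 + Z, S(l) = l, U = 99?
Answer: 6241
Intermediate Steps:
Y(Z, a) = 3 - Z - 5*(5 + Z)**2 (Y(Z, a) = 3 - (((Z + 5)*(5 + Z))*5 + Z) = 3 - (((5 + Z)*(5 + Z))*5 + Z) = 3 - ((5 + Z)**2*5 + Z) = 3 - (5*(5 + Z)**2 + Z) = 3 - (Z + 5*(5 + Z)**2) = 3 + (-Z - 5*(5 + Z)**2) = 3 - Z - 5*(5 + Z)**2)
(Y(S(L), -15) + U)**2 = ((3 - 1*1 - 5*(5 + 1)**2) + 99)**2 = ((3 - 1 - 5*6**2) + 99)**2 = ((3 - 1 - 5*36) + 99)**2 = ((3 - 1 - 180) + 99)**2 = (-178 + 99)**2 = (-79)**2 = 6241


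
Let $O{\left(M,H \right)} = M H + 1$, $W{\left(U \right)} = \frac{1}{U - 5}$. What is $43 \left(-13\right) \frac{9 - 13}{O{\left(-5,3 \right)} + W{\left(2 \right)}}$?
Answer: $-156$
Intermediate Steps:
$W{\left(U \right)} = \frac{1}{-5 + U}$
$O{\left(M,H \right)} = 1 + H M$ ($O{\left(M,H \right)} = H M + 1 = 1 + H M$)
$43 \left(-13\right) \frac{9 - 13}{O{\left(-5,3 \right)} + W{\left(2 \right)}} = 43 \left(-13\right) \frac{9 - 13}{\left(1 + 3 \left(-5\right)\right) + \frac{1}{-5 + 2}} = - 559 \left(- \frac{4}{\left(1 - 15\right) + \frac{1}{-3}}\right) = - 559 \left(- \frac{4}{-14 - \frac{1}{3}}\right) = - 559 \left(- \frac{4}{- \frac{43}{3}}\right) = - 559 \left(\left(-4\right) \left(- \frac{3}{43}\right)\right) = \left(-559\right) \frac{12}{43} = -156$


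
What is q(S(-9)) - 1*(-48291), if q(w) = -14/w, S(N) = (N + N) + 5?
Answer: 627797/13 ≈ 48292.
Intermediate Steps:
S(N) = 5 + 2*N (S(N) = 2*N + 5 = 5 + 2*N)
q(S(-9)) - 1*(-48291) = -14/(5 + 2*(-9)) - 1*(-48291) = -14/(5 - 18) + 48291 = -14/(-13) + 48291 = -14*(-1/13) + 48291 = 14/13 + 48291 = 627797/13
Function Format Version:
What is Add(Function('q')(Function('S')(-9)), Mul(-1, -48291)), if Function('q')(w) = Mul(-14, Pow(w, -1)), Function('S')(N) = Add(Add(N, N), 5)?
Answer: Rational(627797, 13) ≈ 48292.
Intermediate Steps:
Function('S')(N) = Add(5, Mul(2, N)) (Function('S')(N) = Add(Mul(2, N), 5) = Add(5, Mul(2, N)))
Add(Function('q')(Function('S')(-9)), Mul(-1, -48291)) = Add(Mul(-14, Pow(Add(5, Mul(2, -9)), -1)), Mul(-1, -48291)) = Add(Mul(-14, Pow(Add(5, -18), -1)), 48291) = Add(Mul(-14, Pow(-13, -1)), 48291) = Add(Mul(-14, Rational(-1, 13)), 48291) = Add(Rational(14, 13), 48291) = Rational(627797, 13)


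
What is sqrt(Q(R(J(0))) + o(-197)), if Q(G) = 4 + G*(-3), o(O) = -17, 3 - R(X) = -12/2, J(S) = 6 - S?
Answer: 2*I*sqrt(10) ≈ 6.3246*I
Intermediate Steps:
R(X) = 9 (R(X) = 3 - (-12)/2 = 3 - 1*(-6) = 3 + 6 = 9)
Q(G) = 4 - 3*G
sqrt(Q(R(J(0))) + o(-197)) = sqrt((4 - 3*9) - 17) = sqrt((4 - 27) - 17) = sqrt(-23 - 17) = sqrt(-40) = 2*I*sqrt(10)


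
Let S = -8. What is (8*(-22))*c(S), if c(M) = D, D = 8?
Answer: -1408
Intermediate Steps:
c(M) = 8
(8*(-22))*c(S) = (8*(-22))*8 = -176*8 = -1408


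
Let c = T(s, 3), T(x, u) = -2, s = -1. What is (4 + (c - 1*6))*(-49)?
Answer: 196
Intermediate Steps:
c = -2
(4 + (c - 1*6))*(-49) = (4 + (-2 - 1*6))*(-49) = (4 + (-2 - 6))*(-49) = (4 - 8)*(-49) = -4*(-49) = 196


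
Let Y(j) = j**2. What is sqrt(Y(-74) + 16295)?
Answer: 3*sqrt(2419) ≈ 147.55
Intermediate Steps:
sqrt(Y(-74) + 16295) = sqrt((-74)**2 + 16295) = sqrt(5476 + 16295) = sqrt(21771) = 3*sqrt(2419)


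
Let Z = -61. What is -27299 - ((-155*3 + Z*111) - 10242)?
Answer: -9821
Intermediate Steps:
-27299 - ((-155*3 + Z*111) - 10242) = -27299 - ((-155*3 - 61*111) - 10242) = -27299 - ((-465 - 6771) - 10242) = -27299 - (-7236 - 10242) = -27299 - 1*(-17478) = -27299 + 17478 = -9821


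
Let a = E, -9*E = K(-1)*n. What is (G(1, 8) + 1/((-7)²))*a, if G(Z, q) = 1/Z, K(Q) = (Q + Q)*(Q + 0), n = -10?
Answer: 1000/441 ≈ 2.2676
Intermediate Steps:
K(Q) = 2*Q² (K(Q) = (2*Q)*Q = 2*Q²)
E = 20/9 (E = -2*(-1)²*(-10)/9 = -2*1*(-10)/9 = -2*(-10)/9 = -⅑*(-20) = 20/9 ≈ 2.2222)
a = 20/9 ≈ 2.2222
(G(1, 8) + 1/((-7)²))*a = (1/1 + 1/((-7)²))*(20/9) = (1 + 1/49)*(20/9) = (50/49)*(20/9) = 1000/441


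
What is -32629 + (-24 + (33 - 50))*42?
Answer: -34351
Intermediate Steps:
-32629 + (-24 + (33 - 50))*42 = -32629 + (-24 - 17)*42 = -32629 - 41*42 = -32629 - 1722 = -34351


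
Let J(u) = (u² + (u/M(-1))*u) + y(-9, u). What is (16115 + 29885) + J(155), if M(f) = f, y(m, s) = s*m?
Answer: 44605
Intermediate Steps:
y(m, s) = m*s
J(u) = -9*u (J(u) = (u² + (u/(-1))*u) - 9*u = (u² + (u*(-1))*u) - 9*u = (u² + (-u)*u) - 9*u = (u² - u²) - 9*u = 0 - 9*u = -9*u)
(16115 + 29885) + J(155) = (16115 + 29885) - 9*155 = 46000 - 1395 = 44605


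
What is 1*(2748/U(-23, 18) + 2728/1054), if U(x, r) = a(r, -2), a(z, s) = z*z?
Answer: 5081/459 ≈ 11.070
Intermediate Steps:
a(z, s) = z²
U(x, r) = r²
1*(2748/U(-23, 18) + 2728/1054) = 1*(2748/(18²) + 2728/1054) = 1*(2748/324 + 2728*(1/1054)) = 1*(2748*(1/324) + 44/17) = 1*(229/27 + 44/17) = 1*(5081/459) = 5081/459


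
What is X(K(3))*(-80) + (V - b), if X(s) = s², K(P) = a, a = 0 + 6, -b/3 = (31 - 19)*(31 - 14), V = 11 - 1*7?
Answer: -2264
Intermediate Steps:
V = 4 (V = 11 - 7 = 4)
b = -612 (b = -3*(31 - 19)*(31 - 14) = -36*17 = -3*204 = -612)
a = 6
K(P) = 6
X(K(3))*(-80) + (V - b) = 6²*(-80) + (4 - 1*(-612)) = 36*(-80) + (4 + 612) = -2880 + 616 = -2264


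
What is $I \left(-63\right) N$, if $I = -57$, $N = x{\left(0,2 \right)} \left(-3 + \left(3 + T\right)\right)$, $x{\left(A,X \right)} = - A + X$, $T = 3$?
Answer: $21546$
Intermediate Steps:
$x{\left(A,X \right)} = X - A$
$N = 6$ ($N = \left(2 - 0\right) \left(-3 + \left(3 + 3\right)\right) = \left(2 + 0\right) \left(-3 + 6\right) = 2 \cdot 3 = 6$)
$I \left(-63\right) N = \left(-57\right) \left(-63\right) 6 = 3591 \cdot 6 = 21546$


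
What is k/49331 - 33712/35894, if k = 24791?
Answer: -386599259/885343457 ≈ -0.43667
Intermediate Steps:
k/49331 - 33712/35894 = 24791/49331 - 33712/35894 = 24791*(1/49331) - 33712*1/35894 = 24791/49331 - 16856/17947 = -386599259/885343457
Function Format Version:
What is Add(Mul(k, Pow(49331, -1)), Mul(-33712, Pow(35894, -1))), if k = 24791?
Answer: Rational(-386599259, 885343457) ≈ -0.43667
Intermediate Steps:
Add(Mul(k, Pow(49331, -1)), Mul(-33712, Pow(35894, -1))) = Add(Mul(24791, Pow(49331, -1)), Mul(-33712, Pow(35894, -1))) = Add(Mul(24791, Rational(1, 49331)), Mul(-33712, Rational(1, 35894))) = Add(Rational(24791, 49331), Rational(-16856, 17947)) = Rational(-386599259, 885343457)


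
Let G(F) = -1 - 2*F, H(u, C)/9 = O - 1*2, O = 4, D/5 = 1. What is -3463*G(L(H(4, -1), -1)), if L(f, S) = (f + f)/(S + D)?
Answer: 65797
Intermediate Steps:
D = 5 (D = 5*1 = 5)
H(u, C) = 18 (H(u, C) = 9*(4 - 1*2) = 9*(4 - 2) = 9*2 = 18)
L(f, S) = 2*f/(5 + S) (L(f, S) = (f + f)/(S + 5) = (2*f)/(5 + S) = 2*f/(5 + S))
-3463*G(L(H(4, -1), -1)) = -3463*(-1 - 4*18/(5 - 1)) = -3463*(-1 - 4*18/4) = -3463*(-1 - 2*9) = -3463*(-1 - 18) = -3463*(-19) = 65797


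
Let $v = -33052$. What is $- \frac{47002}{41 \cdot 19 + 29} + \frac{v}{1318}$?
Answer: $- \frac{22163663}{266236} \approx -83.248$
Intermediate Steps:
$- \frac{47002}{41 \cdot 19 + 29} + \frac{v}{1318} = - \frac{47002}{41 \cdot 19 + 29} - \frac{33052}{1318} = - \frac{47002}{779 + 29} - \frac{16526}{659} = - \frac{47002}{808} - \frac{16526}{659} = \left(-47002\right) \frac{1}{808} - \frac{16526}{659} = - \frac{23501}{404} - \frac{16526}{659} = - \frac{22163663}{266236}$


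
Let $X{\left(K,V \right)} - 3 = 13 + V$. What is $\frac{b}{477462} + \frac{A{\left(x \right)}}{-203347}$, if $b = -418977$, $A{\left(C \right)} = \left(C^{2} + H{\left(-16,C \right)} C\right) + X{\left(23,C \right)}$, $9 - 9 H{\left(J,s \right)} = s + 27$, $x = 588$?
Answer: $- \frac{77220683097}{32363488438} \approx -2.386$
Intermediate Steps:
$X{\left(K,V \right)} = 16 + V$ ($X{\left(K,V \right)} = 3 + \left(13 + V\right) = 16 + V$)
$H{\left(J,s \right)} = -2 - \frac{s}{9}$ ($H{\left(J,s \right)} = 1 - \frac{s + 27}{9} = 1 - \frac{27 + s}{9} = 1 - \left(3 + \frac{s}{9}\right) = -2 - \frac{s}{9}$)
$A{\left(C \right)} = 16 + C + C^{2} + C \left(-2 - \frac{C}{9}\right)$ ($A{\left(C \right)} = \left(C^{2} + \left(-2 - \frac{C}{9}\right) C\right) + \left(16 + C\right) = \left(C^{2} + C \left(-2 - \frac{C}{9}\right)\right) + \left(16 + C\right) = 16 + C + C^{2} + C \left(-2 - \frac{C}{9}\right)$)
$\frac{b}{477462} + \frac{A{\left(x \right)}}{-203347} = - \frac{418977}{477462} + \frac{16 - 588 + \frac{8 \cdot 588^{2}}{9}}{-203347} = \left(-418977\right) \frac{1}{477462} + \left(16 - 588 + \frac{8}{9} \cdot 345744\right) \left(- \frac{1}{203347}\right) = - \frac{139659}{159154} + \left(16 - 588 + 307328\right) \left(- \frac{1}{203347}\right) = - \frac{139659}{159154} + 306756 \left(- \frac{1}{203347}\right) = - \frac{139659}{159154} - \frac{306756}{203347} = - \frac{77220683097}{32363488438}$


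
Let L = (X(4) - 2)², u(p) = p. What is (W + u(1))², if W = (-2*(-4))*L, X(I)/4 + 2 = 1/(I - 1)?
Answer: 29343889/81 ≈ 3.6227e+5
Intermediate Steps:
X(I) = -8 + 4/(-1 + I) (X(I) = -8 + 4/(I - 1) = -8 + 4/(-1 + I))
L = 676/9 (L = (4*(3 - 2*4)/(-1 + 4) - 2)² = (4*(3 - 8)/3 - 2)² = (4*(⅓)*(-5) - 2)² = (-20/3 - 2)² = (-26/3)² = 676/9 ≈ 75.111)
W = 5408/9 (W = -2*(-4)*(676/9) = 8*(676/9) = 5408/9 ≈ 600.89)
(W + u(1))² = (5408/9 + 1)² = (5417/9)² = 29343889/81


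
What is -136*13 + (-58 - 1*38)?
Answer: -1864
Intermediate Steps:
-136*13 + (-58 - 1*38) = -1768 + (-58 - 38) = -1768 - 96 = -1864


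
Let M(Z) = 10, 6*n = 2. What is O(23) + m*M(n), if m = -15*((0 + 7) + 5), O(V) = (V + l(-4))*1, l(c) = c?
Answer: -1781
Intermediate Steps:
n = 1/3 (n = (1/6)*2 = 1/3 ≈ 0.33333)
O(V) = -4 + V (O(V) = (V - 4)*1 = (-4 + V)*1 = -4 + V)
m = -180 (m = -15*(7 + 5) = -15*12 = -180)
O(23) + m*M(n) = (-4 + 23) - 180*10 = 19 - 1800 = -1781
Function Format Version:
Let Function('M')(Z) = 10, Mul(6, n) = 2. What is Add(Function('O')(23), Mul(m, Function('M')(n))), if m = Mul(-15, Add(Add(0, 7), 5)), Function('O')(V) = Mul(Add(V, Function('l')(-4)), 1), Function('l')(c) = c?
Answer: -1781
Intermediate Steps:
n = Rational(1, 3) (n = Mul(Rational(1, 6), 2) = Rational(1, 3) ≈ 0.33333)
Function('O')(V) = Add(-4, V) (Function('O')(V) = Mul(Add(V, -4), 1) = Mul(Add(-4, V), 1) = Add(-4, V))
m = -180 (m = Mul(-15, Add(7, 5)) = Mul(-15, 12) = -180)
Add(Function('O')(23), Mul(m, Function('M')(n))) = Add(Add(-4, 23), Mul(-180, 10)) = Add(19, -1800) = -1781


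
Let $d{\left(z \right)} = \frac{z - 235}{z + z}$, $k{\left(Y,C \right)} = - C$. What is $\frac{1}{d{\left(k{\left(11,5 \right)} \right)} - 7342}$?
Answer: $- \frac{1}{7318} \approx -0.00013665$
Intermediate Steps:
$d{\left(z \right)} = \frac{-235 + z}{2 z}$
$\frac{1}{d{\left(k{\left(11,5 \right)} \right)} - 7342} = \frac{1}{\frac{-235 - 5}{2 \left(\left(-1\right) 5\right)} - 7342} = \frac{1}{\frac{-235 - 5}{2 \left(-5\right)} - 7342} = \frac{1}{\frac{1}{2} \left(- \frac{1}{5}\right) \left(-240\right) - 7342} = \frac{1}{24 - 7342} = \frac{1}{-7318} = - \frac{1}{7318}$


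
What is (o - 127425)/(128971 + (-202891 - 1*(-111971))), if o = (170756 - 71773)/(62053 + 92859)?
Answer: -191646239/57228704 ≈ -3.3488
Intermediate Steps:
o = 961/1504 (o = 98983/154912 = 98983*(1/154912) = 961/1504 ≈ 0.63896)
(o - 127425)/(128971 + (-202891 - 1*(-111971))) = (961/1504 - 127425)/(128971 + (-202891 - 1*(-111971))) = -191646239/(1504*(128971 + (-202891 + 111971))) = -191646239/(1504*(128971 - 90920)) = -191646239/1504/38051 = -191646239/1504*1/38051 = -191646239/57228704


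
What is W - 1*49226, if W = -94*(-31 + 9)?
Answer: -47158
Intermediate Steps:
W = 2068 (W = -94*(-22) = 2068)
W - 1*49226 = 2068 - 1*49226 = 2068 - 49226 = -47158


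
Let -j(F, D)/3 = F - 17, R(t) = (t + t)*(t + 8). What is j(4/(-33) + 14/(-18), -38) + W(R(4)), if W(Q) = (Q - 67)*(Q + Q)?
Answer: 185516/33 ≈ 5621.7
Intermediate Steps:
R(t) = 2*t*(8 + t) (R(t) = (2*t)*(8 + t) = 2*t*(8 + t))
j(F, D) = 51 - 3*F (j(F, D) = -3*(F - 17) = -3*(-17 + F) = 51 - 3*F)
W(Q) = 2*Q*(-67 + Q) (W(Q) = (-67 + Q)*(2*Q) = 2*Q*(-67 + Q))
j(4/(-33) + 14/(-18), -38) + W(R(4)) = (51 - 3*(4/(-33) + 14/(-18))) + 2*(2*4*(8 + 4))*(-67 + 2*4*(8 + 4)) = (51 - 3*(4*(-1/33) + 14*(-1/18))) + 2*(2*4*12)*(-67 + 2*4*12) = (51 - 3*(-4/33 - 7/9)) + 2*96*(-67 + 96) = (51 - 3*(-89/99)) + 2*96*29 = (51 + 89/33) + 5568 = 1772/33 + 5568 = 185516/33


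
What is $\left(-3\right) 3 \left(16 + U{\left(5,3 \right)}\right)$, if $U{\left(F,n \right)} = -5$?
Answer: $-99$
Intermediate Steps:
$\left(-3\right) 3 \left(16 + U{\left(5,3 \right)}\right) = \left(-3\right) 3 \left(16 - 5\right) = \left(-9\right) 11 = -99$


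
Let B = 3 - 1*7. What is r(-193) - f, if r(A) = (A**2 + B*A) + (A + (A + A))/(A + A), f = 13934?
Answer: 48177/2 ≈ 24089.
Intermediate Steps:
B = -4 (B = 3 - 7 = -4)
r(A) = 3/2 + A**2 - 4*A (r(A) = (A**2 - 4*A) + (A + (A + A))/(A + A) = (A**2 - 4*A) + (A + 2*A)/((2*A)) = (A**2 - 4*A) + (3*A)*(1/(2*A)) = (A**2 - 4*A) + 3/2 = 3/2 + A**2 - 4*A)
r(-193) - f = (3/2 + (-193)**2 - 4*(-193)) - 1*13934 = (3/2 + 37249 + 772) - 13934 = 76045/2 - 13934 = 48177/2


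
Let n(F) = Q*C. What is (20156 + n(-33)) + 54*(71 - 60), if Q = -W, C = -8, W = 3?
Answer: 20774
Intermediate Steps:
Q = -3 (Q = -1*3 = -3)
n(F) = 24 (n(F) = -3*(-8) = 24)
(20156 + n(-33)) + 54*(71 - 60) = (20156 + 24) + 54*(71 - 60) = 20180 + 54*11 = 20180 + 594 = 20774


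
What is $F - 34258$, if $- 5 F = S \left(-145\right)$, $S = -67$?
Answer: $-36201$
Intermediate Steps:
$F = -1943$ ($F = - \frac{\left(-67\right) \left(-145\right)}{5} = \left(- \frac{1}{5}\right) 9715 = -1943$)
$F - 34258 = -1943 - 34258 = -36201$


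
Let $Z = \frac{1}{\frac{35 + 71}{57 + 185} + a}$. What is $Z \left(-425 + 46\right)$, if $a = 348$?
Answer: $- \frac{45859}{42161} \approx -1.0877$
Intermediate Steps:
$Z = \frac{121}{42161}$ ($Z = \frac{1}{\frac{35 + 71}{57 + 185} + 348} = \frac{1}{\frac{106}{242} + 348} = \frac{1}{106 \cdot \frac{1}{242} + 348} = \frac{1}{\frac{53}{121} + 348} = \frac{1}{\frac{42161}{121}} = \frac{121}{42161} \approx 0.00287$)
$Z \left(-425 + 46\right) = \frac{121 \left(-425 + 46\right)}{42161} = \frac{121}{42161} \left(-379\right) = - \frac{45859}{42161}$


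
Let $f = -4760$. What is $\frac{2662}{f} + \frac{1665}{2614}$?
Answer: $\frac{241733}{3110660} \approx 0.077711$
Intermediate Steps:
$\frac{2662}{f} + \frac{1665}{2614} = \frac{2662}{-4760} + \frac{1665}{2614} = 2662 \left(- \frac{1}{4760}\right) + 1665 \cdot \frac{1}{2614} = - \frac{1331}{2380} + \frac{1665}{2614} = \frac{241733}{3110660}$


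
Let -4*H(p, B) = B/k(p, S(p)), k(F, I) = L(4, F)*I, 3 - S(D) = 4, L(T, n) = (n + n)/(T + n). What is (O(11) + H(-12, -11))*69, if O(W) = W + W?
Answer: 5819/4 ≈ 1454.8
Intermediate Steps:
L(T, n) = 2*n/(T + n) (L(T, n) = (2*n)/(T + n) = 2*n/(T + n))
S(D) = -1 (S(D) = 3 - 1*4 = 3 - 4 = -1)
k(F, I) = 2*F*I/(4 + F) (k(F, I) = (2*F/(4 + F))*I = 2*F*I/(4 + F))
H(p, B) = B*(4 + p)/(8*p) (H(p, B) = -B/(4*(2*p*(-1)/(4 + p))) = -B/(4*((-2*p/(4 + p)))) = -B*(-(4 + p)/(2*p))/4 = -(-1)*B*(4 + p)/(8*p) = B*(4 + p)/(8*p))
O(W) = 2*W
(O(11) + H(-12, -11))*69 = (2*11 + (1/8)*(-11)*(4 - 12)/(-12))*69 = (22 + (1/8)*(-11)*(-1/12)*(-8))*69 = (22 - 11/12)*69 = (253/12)*69 = 5819/4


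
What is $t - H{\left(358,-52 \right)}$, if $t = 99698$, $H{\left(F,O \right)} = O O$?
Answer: $96994$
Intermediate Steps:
$H{\left(F,O \right)} = O^{2}$
$t - H{\left(358,-52 \right)} = 99698 - \left(-52\right)^{2} = 99698 - 2704 = 96994$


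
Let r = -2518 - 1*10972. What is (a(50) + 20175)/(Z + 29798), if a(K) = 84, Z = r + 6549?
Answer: 6753/7619 ≈ 0.88634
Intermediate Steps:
r = -13490 (r = -2518 - 10972 = -13490)
Z = -6941 (Z = -13490 + 6549 = -6941)
(a(50) + 20175)/(Z + 29798) = (84 + 20175)/(-6941 + 29798) = 20259/22857 = 20259*(1/22857) = 6753/7619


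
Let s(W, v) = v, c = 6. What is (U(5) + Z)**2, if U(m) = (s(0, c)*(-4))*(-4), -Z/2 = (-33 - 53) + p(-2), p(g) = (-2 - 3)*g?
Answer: 61504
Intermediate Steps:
p(g) = -5*g
Z = 152 (Z = -2*((-33 - 53) - 5*(-2)) = -2*(-86 + 10) = -2*(-76) = 152)
U(m) = 96 (U(m) = (6*(-4))*(-4) = -24*(-4) = 96)
(U(5) + Z)**2 = (96 + 152)**2 = 248**2 = 61504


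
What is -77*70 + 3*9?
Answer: -5363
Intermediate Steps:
-77*70 + 3*9 = -5390 + 27 = -5363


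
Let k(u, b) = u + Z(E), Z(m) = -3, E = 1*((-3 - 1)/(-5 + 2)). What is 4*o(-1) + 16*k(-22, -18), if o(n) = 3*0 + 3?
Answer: -388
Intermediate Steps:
o(n) = 3 (o(n) = 0 + 3 = 3)
E = 4/3 (E = 1*(-4/(-3)) = 1*(-4*(-⅓)) = 1*(4/3) = 4/3 ≈ 1.3333)
k(u, b) = -3 + u (k(u, b) = u - 3 = -3 + u)
4*o(-1) + 16*k(-22, -18) = 4*3 + 16*(-3 - 22) = 12 + 16*(-25) = 12 - 400 = -388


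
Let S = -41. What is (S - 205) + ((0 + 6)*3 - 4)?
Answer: -232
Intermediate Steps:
(S - 205) + ((0 + 6)*3 - 4) = (-41 - 205) + ((0 + 6)*3 - 4) = -246 + (6*3 - 4) = -246 + (18 - 4) = -246 + 14 = -232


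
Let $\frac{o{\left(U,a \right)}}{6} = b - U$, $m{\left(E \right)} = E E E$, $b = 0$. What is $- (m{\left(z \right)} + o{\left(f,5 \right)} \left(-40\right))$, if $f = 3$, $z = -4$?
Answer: $-656$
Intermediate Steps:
$m{\left(E \right)} = E^{3}$ ($m{\left(E \right)} = E^{2} E = E^{3}$)
$o{\left(U,a \right)} = - 6 U$ ($o{\left(U,a \right)} = 6 \left(0 - U\right) = 6 \left(- U\right) = - 6 U$)
$- (m{\left(z \right)} + o{\left(f,5 \right)} \left(-40\right)) = - (\left(-4\right)^{3} + \left(-6\right) 3 \left(-40\right)) = - (-64 - -720) = - (-64 + 720) = \left(-1\right) 656 = -656$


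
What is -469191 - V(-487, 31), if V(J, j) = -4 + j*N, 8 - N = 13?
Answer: -469032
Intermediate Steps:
N = -5 (N = 8 - 1*13 = 8 - 13 = -5)
V(J, j) = -4 - 5*j (V(J, j) = -4 + j*(-5) = -4 - 5*j)
-469191 - V(-487, 31) = -469191 - (-4 - 5*31) = -469191 - (-4 - 155) = -469191 - 1*(-159) = -469191 + 159 = -469032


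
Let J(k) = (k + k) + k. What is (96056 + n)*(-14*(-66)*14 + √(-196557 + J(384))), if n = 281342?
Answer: 4882020528 + 377398*I*√195405 ≈ 4.882e+9 + 1.6683e+8*I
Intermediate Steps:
J(k) = 3*k (J(k) = 2*k + k = 3*k)
(96056 + n)*(-14*(-66)*14 + √(-196557 + J(384))) = (96056 + 281342)*(-14*(-66)*14 + √(-196557 + 3*384)) = 377398*(924*14 + √(-196557 + 1152)) = 377398*(12936 + √(-195405)) = 377398*(12936 + I*√195405) = 4882020528 + 377398*I*√195405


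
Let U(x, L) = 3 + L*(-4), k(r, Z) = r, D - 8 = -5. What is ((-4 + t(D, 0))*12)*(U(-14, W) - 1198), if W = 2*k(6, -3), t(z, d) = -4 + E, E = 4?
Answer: 59664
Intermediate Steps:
D = 3 (D = 8 - 5 = 3)
t(z, d) = 0 (t(z, d) = -4 + 4 = 0)
W = 12 (W = 2*6 = 12)
U(x, L) = 3 - 4*L
((-4 + t(D, 0))*12)*(U(-14, W) - 1198) = ((-4 + 0)*12)*((3 - 4*12) - 1198) = (-4*12)*((3 - 48) - 1198) = -48*(-45 - 1198) = -48*(-1243) = 59664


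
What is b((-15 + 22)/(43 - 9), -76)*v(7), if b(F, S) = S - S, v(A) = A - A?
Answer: 0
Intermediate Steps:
v(A) = 0
b(F, S) = 0
b((-15 + 22)/(43 - 9), -76)*v(7) = 0*0 = 0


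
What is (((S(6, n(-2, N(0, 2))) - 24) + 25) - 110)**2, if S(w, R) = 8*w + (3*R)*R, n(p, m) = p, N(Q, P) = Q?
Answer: 2401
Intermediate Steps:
S(w, R) = 3*R**2 + 8*w (S(w, R) = 8*w + 3*R**2 = 3*R**2 + 8*w)
(((S(6, n(-2, N(0, 2))) - 24) + 25) - 110)**2 = ((((3*(-2)**2 + 8*6) - 24) + 25) - 110)**2 = ((((3*4 + 48) - 24) + 25) - 110)**2 = ((((12 + 48) - 24) + 25) - 110)**2 = (((60 - 24) + 25) - 110)**2 = ((36 + 25) - 110)**2 = (61 - 110)**2 = (-49)**2 = 2401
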